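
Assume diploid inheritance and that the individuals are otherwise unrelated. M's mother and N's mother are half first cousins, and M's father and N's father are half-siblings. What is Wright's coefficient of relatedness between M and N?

With two independent routes of shared ancestry, r is the sum of the two contributions.
M and N are related in two ways: half second cousins through their mothers (r = 1/64) and half first cousins through their fathers (r = 1/16).
r = 1/64 + 1/16 = 0.078125.

0.078125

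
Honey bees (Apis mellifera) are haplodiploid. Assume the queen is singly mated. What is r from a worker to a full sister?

Haplodiploid full sisters inherit their father's entire haploid genome identically (contributing 1/2) and on average half of their mother's contribution (1/2 · 1/2 = 1/4); r = 1/2 + 1/4 = 3/4.

0.75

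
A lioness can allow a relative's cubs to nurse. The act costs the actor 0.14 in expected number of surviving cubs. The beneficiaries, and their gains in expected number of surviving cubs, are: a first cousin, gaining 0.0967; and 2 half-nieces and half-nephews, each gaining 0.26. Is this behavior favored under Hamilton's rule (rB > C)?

Hamilton's rule: the trait is favored when the sum of r·B over every recipient exceeds the actor's cost C.
r to a first cousin = 1/8 (first cousins share one grandparent pair — two paths of length 4: r = 2·(1/2)^4 = 1/8).
r to a half-niece or half-nephew = 0.125 (half-aunt/uncle↔niece/nephew: one path of length 3: r = (1/2)^3 = 1/8).
Summing one r·B term per recipient: 1·0.125·0.0967 + 2·0.125·0.26 = 0.0770875.
0.0770875 < 0.14: the indirect benefit is less than the cost.

No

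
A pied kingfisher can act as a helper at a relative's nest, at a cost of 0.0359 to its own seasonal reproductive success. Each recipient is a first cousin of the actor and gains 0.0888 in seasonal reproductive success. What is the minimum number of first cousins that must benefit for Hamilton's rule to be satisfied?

4

r to a first cousin = 1/8 (first cousins share one grandparent pair — two paths of length 4: r = 2·(1/2)^4 = 1/8).
Hamilton's rule: n·r·B > C  ⇒  n > C/(r·B) = 0.0359/(0.125·0.0888) = 3.234.
The smallest integer exceeding 3.234 is 4.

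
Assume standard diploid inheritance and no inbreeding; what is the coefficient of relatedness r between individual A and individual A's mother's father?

Each parent–offspring link contributes a factor of 1/2, and independent paths through distinct common ancestors add.
Two parent–offspring links: r = (1/2)^2 = 1/4.

0.25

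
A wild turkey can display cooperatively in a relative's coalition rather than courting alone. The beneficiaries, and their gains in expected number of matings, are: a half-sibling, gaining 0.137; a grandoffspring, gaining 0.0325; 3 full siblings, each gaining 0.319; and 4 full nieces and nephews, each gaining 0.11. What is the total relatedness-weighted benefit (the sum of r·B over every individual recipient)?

r to a half-sibling = 0.25 (half-sibs share one parent — one path of length 2: r = (1/2)^2 = 1/4).
r to a grandoffspring = 1/4 (two parent–offspring links: r = (1/2)^2 = 1/4).
r to a full sibling = 1/2 (full sibs share both parents — two paths of length 2: r = 2·(1/2)^2 = 1/2).
r to a full niece or nephew = 0.25 (full aunt/uncle↔niece/nephew: two paths of length 3 through the shared grandparent pair: r = 2·(1/2)^3 = 1/4).
Summing one r·B term per recipient: 1·0.25·0.137 + 1·0.25·0.0325 + 3·0.5·0.319 + 4·0.25·0.11 = 0.630875.

0.630875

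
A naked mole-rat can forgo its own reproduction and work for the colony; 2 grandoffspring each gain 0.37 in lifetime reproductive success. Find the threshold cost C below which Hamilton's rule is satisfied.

0.185

r to a grandoffspring = 1/4 (two parent–offspring links: r = (1/2)^2 = 1/4).
Hamilton's rule: n·r·B > C, so the trait is favored while C < n·r·B = 2·0.25·0.37 = 0.185.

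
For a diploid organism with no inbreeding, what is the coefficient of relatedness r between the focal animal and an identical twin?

1

Each parent–offspring link contributes a factor of 1/2, and independent paths through distinct common ancestors add.
Monozygotic twins share every allele identical by descent: r = 1.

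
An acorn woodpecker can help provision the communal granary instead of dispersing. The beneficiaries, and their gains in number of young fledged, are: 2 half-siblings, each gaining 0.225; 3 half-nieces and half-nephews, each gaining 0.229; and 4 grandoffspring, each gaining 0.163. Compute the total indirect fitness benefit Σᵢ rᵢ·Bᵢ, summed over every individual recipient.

r to a half-sibling = 1/4 (half-sibs share one parent — one path of length 2: r = (1/2)^2 = 1/4).
r to a half-niece or half-nephew = 0.125 (half-aunt/uncle↔niece/nephew: one path of length 3: r = (1/2)^3 = 1/8).
r to a grandoffspring = 1/4 (two parent–offspring links: r = (1/2)^2 = 1/4).
Summing one r·B term per recipient: 2·0.25·0.225 + 3·0.125·0.229 + 4·0.25·0.163 = 0.361375.

0.361375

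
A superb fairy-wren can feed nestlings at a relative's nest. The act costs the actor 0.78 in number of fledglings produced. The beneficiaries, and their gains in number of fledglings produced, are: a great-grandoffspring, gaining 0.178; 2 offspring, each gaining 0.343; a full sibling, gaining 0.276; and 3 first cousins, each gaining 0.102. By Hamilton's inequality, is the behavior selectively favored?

Hamilton's rule: the trait is favored when the sum of r·B over every recipient exceeds the actor's cost C.
r to a great-grandoffspring = 0.125 (three parent–offspring links: r = (1/2)^3 = 1/8).
r to an offspring = 0.5 (one parent–offspring link: r = (1/2)^1 = 1/2).
r to a full sibling = 1/2 (full sibs share both parents — two paths of length 2: r = 2·(1/2)^2 = 1/2).
r to a first cousin = 0.125 (first cousins share one grandparent pair — two paths of length 4: r = 2·(1/2)^4 = 1/8).
Summing one r·B term per recipient: 1·0.125·0.178 + 2·0.5·0.343 + 1·0.5·0.276 + 3·0.125·0.102 = 0.5415.
0.5415 < 0.78: the indirect benefit is less than the cost.

No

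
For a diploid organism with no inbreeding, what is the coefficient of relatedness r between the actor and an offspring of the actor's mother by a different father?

0.25

Each parent–offspring link contributes a factor of 1/2, and independent paths through distinct common ancestors add.
Half-sibs share one parent — one path of length 2: r = (1/2)^2 = 1/4.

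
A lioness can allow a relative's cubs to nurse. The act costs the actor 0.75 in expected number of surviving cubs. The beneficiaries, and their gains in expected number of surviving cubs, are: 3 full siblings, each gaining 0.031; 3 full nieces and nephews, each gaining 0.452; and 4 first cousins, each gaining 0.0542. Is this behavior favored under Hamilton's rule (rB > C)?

Hamilton's rule: the trait is favored when the sum of r·B over every recipient exceeds the actor's cost C.
r to a full sibling = 1/2 (full sibs share both parents — two paths of length 2: r = 2·(1/2)^2 = 1/2).
r to a full niece or nephew = 1/4 (full aunt/uncle↔niece/nephew: two paths of length 3 through the shared grandparent pair: r = 2·(1/2)^3 = 1/4).
r to a first cousin = 0.125 (first cousins share one grandparent pair — two paths of length 4: r = 2·(1/2)^4 = 1/8).
Summing one r·B term per recipient: 3·0.5·0.031 + 3·0.25·0.452 + 4·0.125·0.0542 = 0.4126.
0.4126 < 0.75: the indirect benefit is less than the cost.

No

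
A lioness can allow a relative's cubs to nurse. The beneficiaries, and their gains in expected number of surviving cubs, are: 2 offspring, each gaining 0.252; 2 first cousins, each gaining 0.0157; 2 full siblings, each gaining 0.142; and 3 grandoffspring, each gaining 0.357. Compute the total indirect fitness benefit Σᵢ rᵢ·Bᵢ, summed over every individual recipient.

r to an offspring = 1/2 (one parent–offspring link: r = (1/2)^1 = 1/2).
r to a first cousin = 0.125 (first cousins share one grandparent pair — two paths of length 4: r = 2·(1/2)^4 = 1/8).
r to a full sibling = 1/2 (full sibs share both parents — two paths of length 2: r = 2·(1/2)^2 = 1/2).
r to a grandoffspring = 1/4 (two parent–offspring links: r = (1/2)^2 = 1/4).
Summing one r·B term per recipient: 2·0.5·0.252 + 2·0.125·0.0157 + 2·0.5·0.142 + 3·0.25·0.357 = 0.665675.

0.665675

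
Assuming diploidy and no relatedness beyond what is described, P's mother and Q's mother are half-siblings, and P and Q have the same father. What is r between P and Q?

Relatedness sums over independent paths through distinct common ancestors.
P and Q are related in two ways: half first cousins through their mothers (r = 1/16) and half-sibs through their shared father (r = 1/4).
r = 1/16 + 1/4 = 0.3125.

0.3125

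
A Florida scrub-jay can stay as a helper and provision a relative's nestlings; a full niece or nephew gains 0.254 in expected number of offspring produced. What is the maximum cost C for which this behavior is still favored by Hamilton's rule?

r to a full niece or nephew = 0.25 (full aunt/uncle↔niece/nephew: two paths of length 3 through the shared grandparent pair: r = 2·(1/2)^3 = 1/4).
Hamilton's rule: n·r·B > C, so the trait is favored while C < n·r·B = 1·0.25·0.254 = 0.0635.

0.0635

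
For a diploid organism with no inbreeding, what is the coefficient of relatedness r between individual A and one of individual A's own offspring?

0.5

Each parent–offspring link contributes a factor of 1/2, and independent paths through distinct common ancestors add.
One parent–offspring link: r = (1/2)^1 = 1/2.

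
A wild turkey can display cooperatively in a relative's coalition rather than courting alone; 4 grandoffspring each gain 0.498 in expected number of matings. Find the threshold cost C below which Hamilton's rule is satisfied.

r to a grandoffspring = 1/4 (two parent–offspring links: r = (1/2)^2 = 1/4).
Hamilton's rule: n·r·B > C, so the trait is favored while C < n·r·B = 4·0.25·0.498 = 0.498.

0.498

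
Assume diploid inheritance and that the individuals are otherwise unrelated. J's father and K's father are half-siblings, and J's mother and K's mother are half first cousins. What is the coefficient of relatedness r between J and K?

0.078125

With two independent routes of shared ancestry, r is the sum of the two contributions.
J and K are related in two ways: half first cousins through their fathers (r = 1/16) and half second cousins through their mothers (r = 1/64).
r = 1/16 + 1/64 = 5/64 = 0.078125.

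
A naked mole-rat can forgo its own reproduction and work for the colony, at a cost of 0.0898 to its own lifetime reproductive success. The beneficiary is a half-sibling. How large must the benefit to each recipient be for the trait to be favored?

r to a half-sibling = 0.25 (half-sibs share one parent — one path of length 2: r = (1/2)^2 = 1/4).
Hamilton's rule with n recipients of equal r: n·r·B > C, so B > C/(n·r) = 0.0898/(1·0.25) = 0.3592.

0.3592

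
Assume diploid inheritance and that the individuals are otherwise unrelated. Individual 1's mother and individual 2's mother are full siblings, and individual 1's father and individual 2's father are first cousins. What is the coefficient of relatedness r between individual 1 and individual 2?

Independent pedigree routes through distinct common ancestors add.
Individual 1 and individual 2 are related in two ways: first cousins through their mothers (r = 1/8) and second cousins through their fathers (r = 1/32).
r = 1/8 + 1/32 = 0.15625.

0.15625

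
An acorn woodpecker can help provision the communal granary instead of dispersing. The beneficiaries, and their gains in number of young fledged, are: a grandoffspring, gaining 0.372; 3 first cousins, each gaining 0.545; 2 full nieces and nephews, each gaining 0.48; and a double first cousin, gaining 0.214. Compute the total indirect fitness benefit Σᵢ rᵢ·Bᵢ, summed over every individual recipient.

0.590875

r to a grandoffspring = 1/4 (two parent–offspring links: r = (1/2)^2 = 1/4).
r to a first cousin = 0.125 (first cousins share one grandparent pair — two paths of length 4: r = 2·(1/2)^4 = 1/8).
r to a full niece or nephew = 0.25 (full aunt/uncle↔niece/nephew: two paths of length 3 through the shared grandparent pair: r = 2·(1/2)^3 = 1/4).
r to a double first cousin = 1/4 (double first cousins share both grandparent pairs — four paths of length 4: r = 4·(1/2)^4 = 1/4).
Summing one r·B term per recipient: 1·0.25·0.372 + 3·0.125·0.545 + 2·0.25·0.48 + 1·0.25·0.214 = 0.590875.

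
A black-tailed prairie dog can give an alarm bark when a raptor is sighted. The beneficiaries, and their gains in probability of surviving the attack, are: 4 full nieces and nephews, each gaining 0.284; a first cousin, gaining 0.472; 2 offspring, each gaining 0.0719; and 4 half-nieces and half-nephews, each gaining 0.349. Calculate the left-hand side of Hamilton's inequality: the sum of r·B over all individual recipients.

0.5894

r to a full niece or nephew = 1/4 (full aunt/uncle↔niece/nephew: two paths of length 3 through the shared grandparent pair: r = 2·(1/2)^3 = 1/4).
r to a first cousin = 1/8 (first cousins share one grandparent pair — two paths of length 4: r = 2·(1/2)^4 = 1/8).
r to an offspring = 1/2 (one parent–offspring link: r = (1/2)^1 = 1/2).
r to a half-niece or half-nephew = 1/8 (half-aunt/uncle↔niece/nephew: one path of length 3: r = (1/2)^3 = 1/8).
Summing one r·B term per recipient: 4·0.25·0.284 + 1·0.125·0.472 + 2·0.5·0.0719 + 4·0.125·0.349 = 0.5894.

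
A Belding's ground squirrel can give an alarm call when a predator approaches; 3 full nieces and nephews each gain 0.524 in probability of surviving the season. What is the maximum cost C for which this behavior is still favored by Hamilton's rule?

r to a full niece or nephew = 1/4 (full aunt/uncle↔niece/nephew: two paths of length 3 through the shared grandparent pair: r = 2·(1/2)^3 = 1/4).
Hamilton's rule: n·r·B > C, so the trait is favored while C < n·r·B = 3·0.25·0.524 = 0.393.

0.393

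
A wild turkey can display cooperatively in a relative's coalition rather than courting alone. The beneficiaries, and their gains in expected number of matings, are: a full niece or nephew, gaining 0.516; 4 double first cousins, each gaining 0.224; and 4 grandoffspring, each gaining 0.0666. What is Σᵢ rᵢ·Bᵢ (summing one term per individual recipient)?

r to a full niece or nephew = 0.25 (full aunt/uncle↔niece/nephew: two paths of length 3 through the shared grandparent pair: r = 2·(1/2)^3 = 1/4).
r to a double first cousin = 1/4 (double first cousins share both grandparent pairs — four paths of length 4: r = 4·(1/2)^4 = 1/4).
r to a grandoffspring = 1/4 (two parent–offspring links: r = (1/2)^2 = 1/4).
Summing one r·B term per recipient: 1·0.25·0.516 + 4·0.25·0.224 + 4·0.25·0.0666 = 0.4196.

0.4196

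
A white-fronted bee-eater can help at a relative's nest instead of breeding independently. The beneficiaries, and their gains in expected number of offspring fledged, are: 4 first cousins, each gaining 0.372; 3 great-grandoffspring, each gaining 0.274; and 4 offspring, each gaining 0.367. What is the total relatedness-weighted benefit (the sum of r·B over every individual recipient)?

1.02275

r to a first cousin = 0.125 (first cousins share one grandparent pair — two paths of length 4: r = 2·(1/2)^4 = 1/8).
r to a great-grandoffspring = 0.125 (three parent–offspring links: r = (1/2)^3 = 1/8).
r to an offspring = 0.5 (one parent–offspring link: r = (1/2)^1 = 1/2).
Summing one r·B term per recipient: 4·0.125·0.372 + 3·0.125·0.274 + 4·0.5·0.367 = 1.02275.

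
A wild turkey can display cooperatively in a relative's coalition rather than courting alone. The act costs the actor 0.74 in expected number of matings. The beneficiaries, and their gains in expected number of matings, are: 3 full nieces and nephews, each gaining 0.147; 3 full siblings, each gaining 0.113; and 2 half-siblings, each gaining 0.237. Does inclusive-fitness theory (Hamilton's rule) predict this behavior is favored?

Hamilton's rule: the trait is favored when the sum of r·B over every recipient exceeds the actor's cost C.
r to a full niece or nephew = 1/4 (full aunt/uncle↔niece/nephew: two paths of length 3 through the shared grandparent pair: r = 2·(1/2)^3 = 1/4).
r to a full sibling = 0.5 (full sibs share both parents — two paths of length 2: r = 2·(1/2)^2 = 1/2).
r to a half-sibling = 1/4 (half-sibs share one parent — one path of length 2: r = (1/2)^2 = 1/4).
Summing one r·B term per recipient: 3·0.25·0.147 + 3·0.5·0.113 + 2·0.25·0.237 = 0.39825.
0.39825 < 0.74: the indirect benefit is less than the cost.

No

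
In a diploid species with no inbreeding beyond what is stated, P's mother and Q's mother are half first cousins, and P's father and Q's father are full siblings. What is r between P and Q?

0.140625

Wright's path rule: contributions from independent ancestry routes add.
P and Q are related in two ways: half second cousins through their mothers (r = 1/64) and first cousins through their fathers (r = 1/8).
r = 1/64 + 1/8 = 9/64 = 0.140625.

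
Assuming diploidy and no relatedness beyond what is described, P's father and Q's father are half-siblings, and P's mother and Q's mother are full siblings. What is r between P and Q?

Wright's path rule: contributions from independent ancestry routes add.
P and Q are related in two ways: half first cousins through their fathers (r = 1/16) and first cousins through their mothers (r = 1/8).
r = 1/16 + 1/8 = 0.1875.

0.1875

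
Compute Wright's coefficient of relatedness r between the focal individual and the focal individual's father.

Each parent–offspring link contributes a factor of 1/2, and independent paths through distinct common ancestors add.
One parent–offspring link: r = (1/2)^1 = 1/2.

0.5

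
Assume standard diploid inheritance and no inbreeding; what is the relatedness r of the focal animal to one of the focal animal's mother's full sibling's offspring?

0.125

Each parent–offspring link contributes a factor of 1/2, and independent paths through distinct common ancestors add.
First cousins share one grandparent pair — two paths of length 4: r = 2·(1/2)^4 = 1/8.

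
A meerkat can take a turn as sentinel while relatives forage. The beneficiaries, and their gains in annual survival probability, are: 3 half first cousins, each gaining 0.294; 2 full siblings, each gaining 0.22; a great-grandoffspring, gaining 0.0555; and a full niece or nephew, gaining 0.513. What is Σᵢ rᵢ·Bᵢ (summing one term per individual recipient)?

0.4103125

r to a half first cousin = 1/16 (half first cousins share one grandparent — one path of length 4: r = (1/2)^4 = 1/16).
r to a full sibling = 0.5 (full sibs share both parents — two paths of length 2: r = 2·(1/2)^2 = 1/2).
r to a great-grandoffspring = 0.125 (three parent–offspring links: r = (1/2)^3 = 1/8).
r to a full niece or nephew = 1/4 (full aunt/uncle↔niece/nephew: two paths of length 3 through the shared grandparent pair: r = 2·(1/2)^3 = 1/4).
Summing one r·B term per recipient: 3·0.0625·0.294 + 2·0.5·0.22 + 1·0.125·0.0555 + 1·0.25·0.513 = 0.4103125.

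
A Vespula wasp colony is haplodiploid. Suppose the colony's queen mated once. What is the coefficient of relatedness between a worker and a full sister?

0.75

Haplodiploid full sisters inherit their father's entire haploid genome identically (contributing 1/2) and on average half of their mother's contribution (1/2 · 1/2 = 1/4); r = 1/2 + 1/4 = 3/4.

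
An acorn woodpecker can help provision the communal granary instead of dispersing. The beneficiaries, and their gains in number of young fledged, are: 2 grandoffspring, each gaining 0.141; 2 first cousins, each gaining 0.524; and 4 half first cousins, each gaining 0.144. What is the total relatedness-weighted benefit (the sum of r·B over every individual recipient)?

r to a grandoffspring = 0.25 (two parent–offspring links: r = (1/2)^2 = 1/4).
r to a first cousin = 1/8 (first cousins share one grandparent pair — two paths of length 4: r = 2·(1/2)^4 = 1/8).
r to a half first cousin = 1/16 (half first cousins share one grandparent — one path of length 4: r = (1/2)^4 = 1/16).
Summing one r·B term per recipient: 2·0.25·0.141 + 2·0.125·0.524 + 4·0.0625·0.144 = 0.2375.

0.2375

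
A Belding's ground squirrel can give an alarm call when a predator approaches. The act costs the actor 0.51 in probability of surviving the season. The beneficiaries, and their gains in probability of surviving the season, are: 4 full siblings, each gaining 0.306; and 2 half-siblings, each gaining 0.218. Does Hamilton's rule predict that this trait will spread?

Yes

Hamilton's rule: the trait is favored when the sum of r·B over every recipient exceeds the actor's cost C.
r to a full sibling = 1/2 (full sibs share both parents — two paths of length 2: r = 2·(1/2)^2 = 1/2).
r to a half-sibling = 1/4 (half-sibs share one parent — one path of length 2: r = (1/2)^2 = 1/4).
Summing one r·B term per recipient: 4·0.5·0.306 + 2·0.25·0.218 = 0.721.
0.721 > 0.51: the indirect benefit exceeds the cost.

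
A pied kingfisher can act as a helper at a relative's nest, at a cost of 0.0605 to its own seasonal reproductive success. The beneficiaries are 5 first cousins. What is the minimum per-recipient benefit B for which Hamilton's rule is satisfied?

r to a first cousin = 0.125 (first cousins share one grandparent pair — two paths of length 4: r = 2·(1/2)^4 = 1/8).
Hamilton's rule with n recipients of equal r: n·r·B > C, so B > C/(n·r) = 0.0605/(5·0.125) = 0.0968.

0.0968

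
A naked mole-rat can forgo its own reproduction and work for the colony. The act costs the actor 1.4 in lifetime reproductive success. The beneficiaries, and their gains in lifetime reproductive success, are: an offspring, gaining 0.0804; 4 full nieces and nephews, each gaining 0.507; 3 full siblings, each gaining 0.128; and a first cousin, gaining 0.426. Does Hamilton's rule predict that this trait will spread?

Hamilton's rule: the trait is favored when the sum of r·B over every recipient exceeds the actor's cost C.
r to an offspring = 0.5 (one parent–offspring link: r = (1/2)^1 = 1/2).
r to a full niece or nephew = 0.25 (full aunt/uncle↔niece/nephew: two paths of length 3 through the shared grandparent pair: r = 2·(1/2)^3 = 1/4).
r to a full sibling = 1/2 (full sibs share both parents — two paths of length 2: r = 2·(1/2)^2 = 1/2).
r to a first cousin = 1/8 (first cousins share one grandparent pair — two paths of length 4: r = 2·(1/2)^4 = 1/8).
Summing one r·B term per recipient: 1·0.5·0.0804 + 4·0.25·0.507 + 3·0.5·0.128 + 1·0.125·0.426 = 0.79245.
0.79245 < 1.4: the indirect benefit is less than the cost.

No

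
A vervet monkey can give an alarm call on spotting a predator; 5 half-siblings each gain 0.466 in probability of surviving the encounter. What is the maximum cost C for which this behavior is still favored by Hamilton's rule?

0.5825

r to a half-sibling = 0.25 (half-sibs share one parent — one path of length 2: r = (1/2)^2 = 1/4).
Hamilton's rule: n·r·B > C, so the trait is favored while C < n·r·B = 5·0.25·0.466 = 0.5825.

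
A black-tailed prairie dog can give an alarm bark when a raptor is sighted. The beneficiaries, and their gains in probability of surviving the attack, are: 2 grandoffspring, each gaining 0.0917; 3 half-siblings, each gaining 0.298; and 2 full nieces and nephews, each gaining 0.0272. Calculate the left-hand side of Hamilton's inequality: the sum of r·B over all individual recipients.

r to a grandoffspring = 1/4 (two parent–offspring links: r = (1/2)^2 = 1/4).
r to a half-sibling = 1/4 (half-sibs share one parent — one path of length 2: r = (1/2)^2 = 1/4).
r to a full niece or nephew = 0.25 (full aunt/uncle↔niece/nephew: two paths of length 3 through the shared grandparent pair: r = 2·(1/2)^3 = 1/4).
Summing one r·B term per recipient: 2·0.25·0.0917 + 3·0.25·0.298 + 2·0.25·0.0272 = 0.28295.

0.28295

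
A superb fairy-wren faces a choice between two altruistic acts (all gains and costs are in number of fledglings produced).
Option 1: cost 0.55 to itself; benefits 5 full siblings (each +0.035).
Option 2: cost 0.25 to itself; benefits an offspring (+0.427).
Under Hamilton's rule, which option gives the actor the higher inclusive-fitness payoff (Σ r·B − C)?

Option 1: r to a full sibling = 0.5.
Option 1: Σ r·B − C = (5·0.5·0.035) − 0.55 = -0.4625.
Option 2: r to an offspring = 0.5.
Option 2: Σ r·B − C = (1·0.5·0.427) − 0.25 = -0.0365.
Option 2 has the higher net inclusive-fitness payoff.

Option 2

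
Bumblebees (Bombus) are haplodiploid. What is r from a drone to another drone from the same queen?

Haploid brothers each carry a random half of the queen's diploid genome, so on average they share half: r = 1/2.

0.5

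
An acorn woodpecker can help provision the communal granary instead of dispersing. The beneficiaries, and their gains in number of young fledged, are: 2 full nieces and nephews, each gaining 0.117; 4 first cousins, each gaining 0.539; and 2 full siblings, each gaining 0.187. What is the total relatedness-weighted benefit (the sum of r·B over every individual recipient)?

0.515

r to a full niece or nephew = 0.25 (full aunt/uncle↔niece/nephew: two paths of length 3 through the shared grandparent pair: r = 2·(1/2)^3 = 1/4).
r to a first cousin = 0.125 (first cousins share one grandparent pair — two paths of length 4: r = 2·(1/2)^4 = 1/8).
r to a full sibling = 1/2 (full sibs share both parents — two paths of length 2: r = 2·(1/2)^2 = 1/2).
Summing one r·B term per recipient: 2·0.25·0.117 + 4·0.125·0.539 + 2·0.5·0.187 = 0.515.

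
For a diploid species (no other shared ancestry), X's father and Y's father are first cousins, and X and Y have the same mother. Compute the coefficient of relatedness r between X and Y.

0.28125

With two independent routes of shared ancestry, r is the sum of the two contributions.
X and Y are related in two ways: second cousins through their fathers (r = 1/32) and half-sibs through their shared mother (r = 1/4).
r = 1/32 + 1/4 = 0.28125.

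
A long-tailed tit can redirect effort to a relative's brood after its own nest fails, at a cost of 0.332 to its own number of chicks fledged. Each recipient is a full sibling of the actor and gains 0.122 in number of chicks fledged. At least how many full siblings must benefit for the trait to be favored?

6

r to a full sibling = 0.5 (full sibs share both parents — two paths of length 2: r = 2·(1/2)^2 = 1/2).
Hamilton's rule: n·r·B > C  ⇒  n > C/(r·B) = 0.332/(0.5·0.122) = 5.443.
The smallest integer exceeding 5.443 is 6.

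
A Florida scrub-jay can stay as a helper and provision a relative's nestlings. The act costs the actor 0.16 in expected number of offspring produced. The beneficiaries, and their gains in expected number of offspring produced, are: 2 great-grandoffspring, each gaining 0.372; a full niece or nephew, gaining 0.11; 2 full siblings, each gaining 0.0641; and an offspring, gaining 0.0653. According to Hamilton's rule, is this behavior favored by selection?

Hamilton's rule: the trait is favored when the sum of r·B over every recipient exceeds the actor's cost C.
r to a great-grandoffspring = 1/8 (three parent–offspring links: r = (1/2)^3 = 1/8).
r to a full niece or nephew = 0.25 (full aunt/uncle↔niece/nephew: two paths of length 3 through the shared grandparent pair: r = 2·(1/2)^3 = 1/4).
r to a full sibling = 1/2 (full sibs share both parents — two paths of length 2: r = 2·(1/2)^2 = 1/2).
r to an offspring = 0.5 (one parent–offspring link: r = (1/2)^1 = 1/2).
Summing one r·B term per recipient: 2·0.125·0.372 + 1·0.25·0.11 + 2·0.5·0.0641 + 1·0.5·0.0653 = 0.21725.
0.21725 > 0.16: the indirect benefit exceeds the cost.

Yes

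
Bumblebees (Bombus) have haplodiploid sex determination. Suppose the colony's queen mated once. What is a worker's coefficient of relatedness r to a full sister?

Haplodiploid full sisters inherit their father's entire haploid genome identically (contributing 1/2) and on average half of their mother's contribution (1/2 · 1/2 = 1/4); r = 1/2 + 1/4 = 3/4.

0.75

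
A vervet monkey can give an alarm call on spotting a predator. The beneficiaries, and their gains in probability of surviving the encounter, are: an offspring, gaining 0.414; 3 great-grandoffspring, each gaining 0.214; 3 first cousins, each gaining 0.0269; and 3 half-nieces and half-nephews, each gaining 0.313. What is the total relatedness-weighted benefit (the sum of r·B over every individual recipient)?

r to an offspring = 1/2 (one parent–offspring link: r = (1/2)^1 = 1/2).
r to a great-grandoffspring = 0.125 (three parent–offspring links: r = (1/2)^3 = 1/8).
r to a first cousin = 1/8 (first cousins share one grandparent pair — two paths of length 4: r = 2·(1/2)^4 = 1/8).
r to a half-niece or half-nephew = 1/8 (half-aunt/uncle↔niece/nephew: one path of length 3: r = (1/2)^3 = 1/8).
Summing one r·B term per recipient: 1·0.5·0.414 + 3·0.125·0.214 + 3·0.125·0.0269 + 3·0.125·0.313 = 0.4147125.

0.4147125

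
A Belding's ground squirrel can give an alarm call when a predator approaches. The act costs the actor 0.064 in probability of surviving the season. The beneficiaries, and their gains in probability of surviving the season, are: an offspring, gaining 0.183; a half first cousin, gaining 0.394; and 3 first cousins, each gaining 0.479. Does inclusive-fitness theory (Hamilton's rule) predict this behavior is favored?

Yes

Hamilton's rule: the trait is favored when the sum of r·B over every recipient exceeds the actor's cost C.
r to an offspring = 1/2 (one parent–offspring link: r = (1/2)^1 = 1/2).
r to a half first cousin = 1/16 (half first cousins share one grandparent — one path of length 4: r = (1/2)^4 = 1/16).
r to a first cousin = 0.125 (first cousins share one grandparent pair — two paths of length 4: r = 2·(1/2)^4 = 1/8).
Summing one r·B term per recipient: 1·0.5·0.183 + 1·0.0625·0.394 + 3·0.125·0.479 = 0.29575.
0.29575 > 0.064: the indirect benefit exceeds the cost.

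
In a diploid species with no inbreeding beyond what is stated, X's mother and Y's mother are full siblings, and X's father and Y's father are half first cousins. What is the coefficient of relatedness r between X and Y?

0.140625

Wright's path rule: contributions from independent ancestry routes add.
X and Y are related in two ways: first cousins through their mothers (r = 1/8) and half second cousins through their fathers (r = 1/64).
r = 1/8 + 1/64 = 9/64 = 0.140625.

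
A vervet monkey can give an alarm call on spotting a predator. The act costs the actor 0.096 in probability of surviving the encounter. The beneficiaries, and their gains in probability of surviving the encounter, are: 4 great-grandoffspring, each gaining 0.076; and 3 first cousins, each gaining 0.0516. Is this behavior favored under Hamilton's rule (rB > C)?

Hamilton's rule: the trait is favored when the sum of r·B over every recipient exceeds the actor's cost C.
r to a great-grandoffspring = 0.125 (three parent–offspring links: r = (1/2)^3 = 1/8).
r to a first cousin = 0.125 (first cousins share one grandparent pair — two paths of length 4: r = 2·(1/2)^4 = 1/8).
Summing one r·B term per recipient: 4·0.125·0.076 + 3·0.125·0.0516 = 0.05735.
0.05735 < 0.096: the indirect benefit is less than the cost.

No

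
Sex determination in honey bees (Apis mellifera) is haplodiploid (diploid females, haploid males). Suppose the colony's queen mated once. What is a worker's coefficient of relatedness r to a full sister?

Haplodiploid full sisters inherit their father's entire haploid genome identically (contributing 1/2) and on average half of their mother's contribution (1/2 · 1/2 = 1/4); r = 1/2 + 1/4 = 3/4.

0.75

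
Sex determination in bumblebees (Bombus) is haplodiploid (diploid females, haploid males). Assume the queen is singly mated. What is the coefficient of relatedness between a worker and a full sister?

0.75

Haplodiploid full sisters inherit their father's entire haploid genome identically (contributing 1/2) and on average half of their mother's contribution (1/2 · 1/2 = 1/4); r = 1/2 + 1/4 = 3/4.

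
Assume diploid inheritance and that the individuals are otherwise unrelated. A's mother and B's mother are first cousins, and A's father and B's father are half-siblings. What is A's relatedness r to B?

Wright's path rule: contributions from independent ancestry routes add.
A and B are related in two ways: second cousins through their mothers (r = 1/32) and half first cousins through their fathers (r = 1/16).
r = 1/32 + 1/16 = 3/32 = 0.09375.

0.09375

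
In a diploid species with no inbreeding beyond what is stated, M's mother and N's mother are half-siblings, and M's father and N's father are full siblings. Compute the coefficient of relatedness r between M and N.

Relatedness sums over independent paths through distinct common ancestors.
M and N are related in two ways: half first cousins through their mothers (r = 1/16) and first cousins through their fathers (r = 1/8).
r = 1/16 + 1/8 = 3/16 = 0.1875.

0.1875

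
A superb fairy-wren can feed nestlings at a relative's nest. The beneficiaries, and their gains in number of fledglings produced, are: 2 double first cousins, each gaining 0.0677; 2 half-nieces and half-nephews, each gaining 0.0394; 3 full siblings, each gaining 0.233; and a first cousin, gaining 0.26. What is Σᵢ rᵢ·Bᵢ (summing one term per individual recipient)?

r to a double first cousin = 1/4 (double first cousins share both grandparent pairs — four paths of length 4: r = 4·(1/2)^4 = 1/4).
r to a half-niece or half-nephew = 1/8 (half-aunt/uncle↔niece/nephew: one path of length 3: r = (1/2)^3 = 1/8).
r to a full sibling = 0.5 (full sibs share both parents — two paths of length 2: r = 2·(1/2)^2 = 1/2).
r to a first cousin = 0.125 (first cousins share one grandparent pair — two paths of length 4: r = 2·(1/2)^4 = 1/8).
Summing one r·B term per recipient: 2·0.25·0.0677 + 2·0.125·0.0394 + 3·0.5·0.233 + 1·0.125·0.26 = 0.4257.

0.4257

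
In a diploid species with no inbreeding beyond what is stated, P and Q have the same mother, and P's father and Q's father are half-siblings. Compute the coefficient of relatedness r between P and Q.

0.3125

With two independent routes of shared ancestry, r is the sum of the two contributions.
P and Q are related in two ways: half-sibs through their shared mother (r = 1/4) and half first cousins through their fathers (r = 1/16).
r = 1/4 + 1/16 = 0.3125.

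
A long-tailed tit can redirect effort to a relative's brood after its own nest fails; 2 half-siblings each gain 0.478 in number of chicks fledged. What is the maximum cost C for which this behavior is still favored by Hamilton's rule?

r to a half-sibling = 1/4 (half-sibs share one parent — one path of length 2: r = (1/2)^2 = 1/4).
Hamilton's rule: n·r·B > C, so the trait is favored while C < n·r·B = 2·0.25·0.478 = 0.239.

0.239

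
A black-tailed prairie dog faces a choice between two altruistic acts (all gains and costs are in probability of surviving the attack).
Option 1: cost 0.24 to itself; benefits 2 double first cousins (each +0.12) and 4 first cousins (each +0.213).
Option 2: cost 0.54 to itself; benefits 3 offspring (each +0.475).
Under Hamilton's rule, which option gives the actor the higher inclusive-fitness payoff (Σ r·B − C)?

Option 1: r to a double first cousin = 0.25.
Option 1: r to a first cousin = 0.125.
Option 1: Σ r·B − C = (2·0.25·0.12 + 4·0.125·0.213) − 0.24 = -0.0735.
Option 2: r to an offspring = 0.5.
Option 2: Σ r·B − C = (3·0.5·0.475) − 0.54 = 0.1725.
Option 2 has the higher net inclusive-fitness payoff.

Option 2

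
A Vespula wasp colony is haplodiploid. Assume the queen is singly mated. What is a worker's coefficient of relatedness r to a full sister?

Haplodiploid full sisters inherit their father's entire haploid genome identically (contributing 1/2) and on average half of their mother's contribution (1/2 · 1/2 = 1/4); r = 1/2 + 1/4 = 3/4.

0.75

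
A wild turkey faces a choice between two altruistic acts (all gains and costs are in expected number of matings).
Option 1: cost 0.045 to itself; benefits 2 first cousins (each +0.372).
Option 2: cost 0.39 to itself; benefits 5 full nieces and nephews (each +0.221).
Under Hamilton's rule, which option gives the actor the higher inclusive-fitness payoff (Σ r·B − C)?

Option 1: r to a first cousin = 0.125.
Option 1: Σ r·B − C = (2·0.125·0.372) − 0.045 = 0.048.
Option 2: r to a full niece or nephew = 0.25.
Option 2: Σ r·B − C = (5·0.25·0.221) − 0.39 = -0.11375.
Option 1 has the higher net inclusive-fitness payoff.

Option 1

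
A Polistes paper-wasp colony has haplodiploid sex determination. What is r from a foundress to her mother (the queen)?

0.5

One meiotic link between diploid queen and diploid daughter: r = 1/2.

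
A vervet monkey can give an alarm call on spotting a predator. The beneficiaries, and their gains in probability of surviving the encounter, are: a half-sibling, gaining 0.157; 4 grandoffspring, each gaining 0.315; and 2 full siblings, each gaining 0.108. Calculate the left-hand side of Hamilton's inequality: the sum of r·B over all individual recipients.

r to a half-sibling = 0.25 (half-sibs share one parent — one path of length 2: r = (1/2)^2 = 1/4).
r to a grandoffspring = 1/4 (two parent–offspring links: r = (1/2)^2 = 1/4).
r to a full sibling = 0.5 (full sibs share both parents — two paths of length 2: r = 2·(1/2)^2 = 1/2).
Summing one r·B term per recipient: 1·0.25·0.157 + 4·0.25·0.315 + 2·0.5·0.108 = 0.46225.

0.46225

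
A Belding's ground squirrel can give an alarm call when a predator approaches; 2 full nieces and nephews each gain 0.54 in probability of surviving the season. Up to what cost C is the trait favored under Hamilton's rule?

r to a full niece or nephew = 1/4 (full aunt/uncle↔niece/nephew: two paths of length 3 through the shared grandparent pair: r = 2·(1/2)^3 = 1/4).
Hamilton's rule: n·r·B > C, so the trait is favored while C < n·r·B = 2·0.25·0.54 = 0.27.

0.27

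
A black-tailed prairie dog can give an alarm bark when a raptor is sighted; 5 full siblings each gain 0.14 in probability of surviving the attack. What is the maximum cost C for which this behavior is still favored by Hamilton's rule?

r to a full sibling = 1/2 (full sibs share both parents — two paths of length 2: r = 2·(1/2)^2 = 1/2).
Hamilton's rule: n·r·B > C, so the trait is favored while C < n·r·B = 5·0.5·0.14 = 0.35.

0.35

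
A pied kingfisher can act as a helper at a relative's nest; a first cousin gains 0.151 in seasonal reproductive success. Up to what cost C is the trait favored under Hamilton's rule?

0.018875

r to a first cousin = 0.125 (first cousins share one grandparent pair — two paths of length 4: r = 2·(1/2)^4 = 1/8).
Hamilton's rule: n·r·B > C, so the trait is favored while C < n·r·B = 1·0.125·0.151 = 0.018875.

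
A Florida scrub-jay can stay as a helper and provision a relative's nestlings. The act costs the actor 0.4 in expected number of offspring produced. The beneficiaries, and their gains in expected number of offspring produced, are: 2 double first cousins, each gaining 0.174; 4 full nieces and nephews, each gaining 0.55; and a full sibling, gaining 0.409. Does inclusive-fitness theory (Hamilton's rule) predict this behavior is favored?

Hamilton's rule: the trait is favored when the sum of r·B over every recipient exceeds the actor's cost C.
r to a double first cousin = 1/4 (double first cousins share both grandparent pairs — four paths of length 4: r = 4·(1/2)^4 = 1/4).
r to a full niece or nephew = 1/4 (full aunt/uncle↔niece/nephew: two paths of length 3 through the shared grandparent pair: r = 2·(1/2)^3 = 1/4).
r to a full sibling = 0.5 (full sibs share both parents — two paths of length 2: r = 2·(1/2)^2 = 1/2).
Summing one r·B term per recipient: 2·0.25·0.174 + 4·0.25·0.55 + 1·0.5·0.409 = 0.8415.
0.8415 > 0.4: the indirect benefit exceeds the cost.

Yes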